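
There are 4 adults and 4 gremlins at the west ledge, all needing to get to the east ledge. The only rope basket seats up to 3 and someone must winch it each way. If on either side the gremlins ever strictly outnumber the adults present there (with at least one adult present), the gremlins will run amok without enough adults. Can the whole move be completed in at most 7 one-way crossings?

Counting alone: each trip to the east ledge takes at most 3 across and each return brings at least 1 back, so after t trips out (and t−1 returns) at most 3t − (t−1) of the 8 are across; that first reaches 8 at t = 4, so at least 7 crossings are needed.
The safety rule pushes this higher. Following every safe sequence of crossings, the most of the 8 that can be at the east ledge as the rope basket arrives there on crossing 7 is 7 — never all 8.
So the move cannot be finished within 7 crossings. (The shortest complete plan takes 9:)
1. 2 gremlins → the east ledge.  (the west ledge: 4A 2G; the east ledge: 0A 2G)
2. 1 gremlin ← the west ledge.  (the west ledge: 4A 3G; the east ledge: 0A 1G)
3. 3 gremlins → the east ledge.  (the west ledge: 4A 0G; the east ledge: 0A 4G)
4. 1 gremlin ← the west ledge.  (the west ledge: 4A 1G; the east ledge: 0A 3G)
5. 3 adults → the east ledge.  (the west ledge: 1A 1G; the east ledge: 3A 3G)
6. 1 adult and 1 gremlin ← the west ledge.  (the west ledge: 2A 2G; the east ledge: 2A 2G)
7. 2 adults → the east ledge.  (the west ledge: 0A 2G; the east ledge: 4A 2G)
8. 1 gremlin ← the west ledge.  (the west ledge: 0A 3G; the east ledge: 4A 1G)
9. 3 gremlins → the east ledge.  (the west ledge: 0A 0G; the east ledge: 4A 4G)

No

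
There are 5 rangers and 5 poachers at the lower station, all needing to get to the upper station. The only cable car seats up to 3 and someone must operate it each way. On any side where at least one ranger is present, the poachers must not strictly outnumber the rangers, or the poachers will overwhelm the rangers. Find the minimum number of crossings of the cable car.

Counting alone: each trip to the upper station takes at most 3 across and each return brings at least 1 back, so after t trips out (and t−1 returns) at most 3t − (t−1) of the 10 are across; that first reaches 10 at t = 5, so at least 9 crossings are needed.
The safety rule pushes this higher. Following every safe sequence of crossings, the most of the 10 that can be at the upper station as the cable car arrives there on crossing 9 is 9 — never all 10.
So no plan with fewer than 11 crossings exists, and this one achieves 11:
1. 2 poachers → the upper station.  (the lower station: 5R 3P; the upper station: 0R 2P)
2. 1 poacher ← the lower station.  (the lower station: 5R 4P; the upper station: 0R 1P)
3. 3 poachers → the upper station.  (the lower station: 5R 1P; the upper station: 0R 4P)
4. 1 poacher ← the lower station.  (the lower station: 5R 2P; the upper station: 0R 3P)
5. 3 rangers → the upper station.  (the lower station: 2R 2P; the upper station: 3R 3P)
6. 1 ranger and 1 poacher ← the lower station.  (the lower station: 3R 3P; the upper station: 2R 2P)
7. 3 rangers → the upper station.  (the lower station: 0R 3P; the upper station: 5R 2P)
8. 1 poacher ← the lower station.  (the lower station: 0R 4P; the upper station: 5R 1P)
9. 2 poachers → the upper station.  (the lower station: 0R 2P; the upper station: 5R 3P)
10. 1 poacher ← the lower station.  (the lower station: 0R 3P; the upper station: 5R 2P)
11. 3 poachers → the upper station.  (the lower station: 0R 0P; the upper station: 5R 5P)

11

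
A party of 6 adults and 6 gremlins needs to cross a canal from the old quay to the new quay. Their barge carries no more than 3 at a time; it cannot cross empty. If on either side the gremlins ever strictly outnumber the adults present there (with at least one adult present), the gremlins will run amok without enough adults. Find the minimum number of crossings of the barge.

impossible

Following every safe sequence of crossings from the start, the most of the 12 that can be at the new quay as the barge arrives there on crossings 1, 3, 5 is 3, 5, 6 respectively; the best ever achieved is 6 of 12.
From crossing 7 on, no configuration arises that was not already reachable earlier: only 17 distinct safe configurations (who is on which side, and where the barge is) can ever be reached, none of them has everyone across, and every continuation just revisits them. They are: 0 adults + 0 gremlins across (barge back at the start); 0 adults + 1 gremlin across (barge there); 0 adults + 1 gremlin across (barge back at the start); 0 adults + 2 gremlins across (barge there); 0 adults + 2 gremlins across (barge back at the start); 0 adults + 3 gremlins across (barge there); 0 adults + 3 gremlins across (barge back at the start); 0 adults + 4 gremlins across (barge there); 0 adults + 4 gremlins across (barge back at the start); 0 adults + 5 gremlins across (barge there); 0 adults + 5 gremlins across (barge back at the start); 0 adults + 6 gremlins across (barge there); 1 adult + 1 gremlin across (barge there); 1 adult + 1 gremlin across (barge back at the start); 2 adults + 2 gremlins across (barge there); 2 adults + 2 gremlins across (barge back at the start); 3 adults + 3 gremlins across (barge there). So no valid plan exists.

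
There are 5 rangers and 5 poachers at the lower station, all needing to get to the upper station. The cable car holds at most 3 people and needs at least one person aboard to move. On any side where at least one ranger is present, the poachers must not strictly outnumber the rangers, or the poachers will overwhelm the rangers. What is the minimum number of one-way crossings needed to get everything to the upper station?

11

Counting alone: each trip to the upper station takes at most 3 across and each return brings at least 1 back, so after t trips out (and t−1 returns) at most 3t − (t−1) of the 10 are across; that first reaches 10 at t = 5, so at least 9 crossings are needed.
The safety rule pushes this higher. Following every safe sequence of crossings, the most of the 10 that can be at the upper station as the cable car arrives there on crossing 9 is 9 — never all 10.
So no plan with fewer than 11 crossings exists, and this one achieves 11:
1. 2 poachers → the upper station.  (the lower station: 5R 3P; the upper station: 0R 2P)
2. 1 poacher ← the lower station.  (the lower station: 5R 4P; the upper station: 0R 1P)
3. 3 poachers → the upper station.  (the lower station: 5R 1P; the upper station: 0R 4P)
4. 1 poacher ← the lower station.  (the lower station: 5R 2P; the upper station: 0R 3P)
5. 3 rangers → the upper station.  (the lower station: 2R 2P; the upper station: 3R 3P)
6. 1 ranger and 1 poacher ← the lower station.  (the lower station: 3R 3P; the upper station: 2R 2P)
7. 3 rangers → the upper station.  (the lower station: 0R 3P; the upper station: 5R 2P)
8. 1 poacher ← the lower station.  (the lower station: 0R 4P; the upper station: 5R 1P)
9. 2 poachers → the upper station.  (the lower station: 0R 2P; the upper station: 5R 3P)
10. 1 poacher ← the lower station.  (the lower station: 0R 3P; the upper station: 5R 2P)
11. 3 poachers → the upper station.  (the lower station: 0R 0P; the upper station: 5R 5P)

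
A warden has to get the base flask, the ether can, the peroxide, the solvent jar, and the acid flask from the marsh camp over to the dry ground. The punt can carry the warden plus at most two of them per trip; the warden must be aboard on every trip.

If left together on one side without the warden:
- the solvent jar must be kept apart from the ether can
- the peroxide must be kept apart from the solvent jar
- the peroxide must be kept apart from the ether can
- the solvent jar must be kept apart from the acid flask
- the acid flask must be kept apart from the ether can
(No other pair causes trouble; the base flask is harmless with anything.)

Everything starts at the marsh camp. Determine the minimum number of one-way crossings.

Counting alone: the warden can take at most 2 across per trip to the dry ground, so moving all 5 needs at least 3 loaded trips out, with a return between consecutive ones — at least 5 crossings.
The safety rule pushes this higher. Following every safe sequence of crossings, the most of the 5 that can be at the dry ground as the punt arrives there on crossing 5 is 4 — never all 5.
So no plan with fewer than 7 crossings exists, and this one achieves 7:
1. Warden goes to the dry ground with the ether can and the solvent jar.  [the marsh camp: the acid flask, the base flask, the peroxide | the dry ground: the ether can, the solvent jar]
2. Warden goes back to the marsh camp with the ether can.  [the marsh camp: the acid flask, the base flask, the ether can, the peroxide | the dry ground: the solvent jar]
3. Warden goes to the dry ground with the base flask and the ether can.  [the marsh camp: the acid flask, the peroxide | the dry ground: the base flask, the ether can, the solvent jar]
4. Warden goes back to the marsh camp with the ether can.  [the marsh camp: the acid flask, the ether can, the peroxide | the dry ground: the base flask, the solvent jar]
5. Warden goes to the dry ground with the acid flask and the peroxide.  [the marsh camp: the ether can | the dry ground: the acid flask, the base flask, the peroxide, the solvent jar]
6. Warden goes back to the marsh camp with the solvent jar.  [the marsh camp: the ether can, the solvent jar | the dry ground: the acid flask, the base flask, the peroxide]
7. Warden goes to the dry ground with the ether can and the solvent jar.  [the marsh camp: — | the dry ground: the acid flask, the base flask, the ether can, the peroxide, the solvent jar]

7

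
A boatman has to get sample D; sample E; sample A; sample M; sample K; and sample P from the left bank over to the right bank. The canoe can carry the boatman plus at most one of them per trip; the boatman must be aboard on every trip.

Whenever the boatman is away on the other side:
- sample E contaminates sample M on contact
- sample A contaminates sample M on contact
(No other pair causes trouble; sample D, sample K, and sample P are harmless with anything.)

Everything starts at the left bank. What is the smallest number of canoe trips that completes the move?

Counting alone: the boatman can take at most 1 across per trip to the right bank, so moving all 6 needs at least 6 loaded trips out, with a return between consecutive ones — at least 11 crossings.
The safety rule pushes this higher. Following every safe sequence of crossings, the most of the 6 that can be at the right bank as the canoe arrives there on crossing 11 is 5 — never all 6.
So no plan with fewer than 13 crossings exists, and this one achieves 13:
1. Boatman goes to the right bank with sample M.
2. Boatman goes back to the left bank alone.
3. Boatman goes to the right bank with sample D.
4. Boatman goes back to the left bank alone.
5. Boatman goes to the right bank with sample E.
6. Boatman goes back to the left bank with sample M.
7. Boatman goes to the right bank with sample A.
8. Boatman goes back to the left bank alone.
9. Boatman goes to the right bank with sample K.
10. Boatman goes back to the left bank alone.
11. Boatman goes to the right bank with sample P.
12. Boatman goes back to the left bank alone.
13. Boatman goes to the right bank with sample M.

13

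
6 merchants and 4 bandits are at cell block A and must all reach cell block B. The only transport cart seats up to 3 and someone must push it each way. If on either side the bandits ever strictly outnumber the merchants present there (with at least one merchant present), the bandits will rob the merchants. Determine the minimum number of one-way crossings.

9

Counting alone: each trip to cell block B takes at most 3 across and each return brings at least 1 back, so after t trips out (and t−1 returns) at most 3t − (t−1) of the 10 are across; that first reaches 10 at t = 5, so at least 9 crossings are needed.
The plan below uses exactly 9 crossings, so it is optimal:
1. 2 bandits → cell block B.  (cell block A: 6M 2B; cell block B: 0M 2B)
2. 1 bandit ← cell block A.  (cell block A: 6M 3B; cell block B: 0M 1B)
3. 3 bandits → cell block B.  (cell block A: 6M 0B; cell block B: 0M 4B)
4. 1 bandit ← cell block A.  (cell block A: 6M 1B; cell block B: 0M 3B)
5. 3 merchants → cell block B.  (cell block A: 3M 1B; cell block B: 3M 3B)
6. 1 bandit ← cell block A.  (cell block A: 3M 2B; cell block B: 3M 2B)
7. 1 merchant and 2 bandits → cell block B.  (cell block A: 2M 0B; cell block B: 4M 4B)
8. 1 bandit ← cell block A.  (cell block A: 2M 1B; cell block B: 4M 3B)
9. 2 merchants and 1 bandit → cell block B.  (cell block A: 0M 0B; cell block B: 6M 4B)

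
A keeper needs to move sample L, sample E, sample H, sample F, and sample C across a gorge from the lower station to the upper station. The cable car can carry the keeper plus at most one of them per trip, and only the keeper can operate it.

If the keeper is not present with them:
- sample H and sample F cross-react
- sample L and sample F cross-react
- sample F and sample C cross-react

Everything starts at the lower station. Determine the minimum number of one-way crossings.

Following every safe sequence of crossings from the start, the most of the 5 that can be at the upper station as the cable car arrives there on crossings 1, 3, 5 is 1, 2, 3 respectively; the best ever achieved is 3 of 5.
From crossing 7 on, no configuration arises that was not already reachable earlier: only 18 distinct safe configurations (who is on which side, and where the cable car is) can ever be reached, none of them has everyone across, and every continuation just revisits them. So no valid plan exists.

impossible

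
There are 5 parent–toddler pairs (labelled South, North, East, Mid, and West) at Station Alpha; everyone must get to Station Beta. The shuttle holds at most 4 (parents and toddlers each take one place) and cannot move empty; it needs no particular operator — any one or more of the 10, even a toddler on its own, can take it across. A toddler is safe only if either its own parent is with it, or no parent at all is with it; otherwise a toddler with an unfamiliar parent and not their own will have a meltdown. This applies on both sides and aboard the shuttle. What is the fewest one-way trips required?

7

Counting alone: each trip to Station Beta takes at most 4 across and each return brings at least 1 back, so after t trips out (and t−1 returns) at most 4t − (t−1) of the 10 are across; that first reaches 10 at t = 3, so at least 5 crossings are needed.
The safety rule pushes this higher. Following every safe sequence of crossings, the most of the 10 that can be at Station Beta as the shuttle arrives there on crossing 5 is 9 — never all 10.
So no plan with fewer than 7 crossings exists, and this one achieves 7:
1. parent South and toddler South cross → Station Beta.
2. parent South crosses ← Station Alpha.
3. toddler East, toddler Mid, toddler North, and toddler West cross → Station Beta.
4. toddler South crosses ← Station Alpha.
5. parent East, parent Mid, parent North, and parent West cross → Station Beta.
6. parent North and toddler North cross ← Station Alpha.
7. parent North, parent South, toddler North, and toddler South cross → Station Beta.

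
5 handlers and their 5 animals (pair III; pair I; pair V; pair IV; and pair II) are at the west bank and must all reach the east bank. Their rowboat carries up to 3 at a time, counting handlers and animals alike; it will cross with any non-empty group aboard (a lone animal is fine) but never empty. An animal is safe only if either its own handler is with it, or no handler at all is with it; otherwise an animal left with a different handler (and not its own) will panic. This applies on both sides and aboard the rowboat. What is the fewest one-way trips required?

Counting alone: each trip to the east bank takes at most 3 across and each return brings at least 1 back, so after t trips out (and t−1 returns) at most 3t − (t−1) of the 10 are across; that first reaches 10 at t = 5, so at least 9 crossings are needed.
The safety rule pushes this higher. Following every safe sequence of crossings, the most of the 10 that can be at the east bank as the rowboat arrives there on crossing 9 is 9 — never all 10.
So no plan with fewer than 11 crossings exists, and this one achieves 11:
1. animal III and handler III cross → the east bank.
2. handler III crosses ← the west bank.
3. animal I, animal IV, and animal V cross → the east bank.
4. animal III crosses ← the west bank.
5. handler I, handler IV, and handler V cross → the east bank.
6. animal I and handler I cross ← the west bank.
7. handler I, handler II, and handler III cross → the east bank.
8. animal V crosses ← the west bank.
9. animal I and animal III cross → the east bank.
10. animal III crosses ← the west bank.
11. animal II, animal III, and animal V cross → the east bank.

11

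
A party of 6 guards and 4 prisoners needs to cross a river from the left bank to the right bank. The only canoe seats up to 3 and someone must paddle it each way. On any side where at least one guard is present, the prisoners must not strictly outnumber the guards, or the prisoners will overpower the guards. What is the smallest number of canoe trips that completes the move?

9

Counting alone: each trip to the right bank takes at most 3 across and each return brings at least 1 back, so after t trips out (and t−1 returns) at most 3t − (t−1) of the 10 are across; that first reaches 10 at t = 5, so at least 9 crossings are needed.
The plan below uses exactly 9 crossings, so it is optimal:
1. 2 prisoners → the right bank.  (the left bank: 6G 2P; the right bank: 0G 2P)
2. 1 prisoner ← the left bank.  (the left bank: 6G 3P; the right bank: 0G 1P)
3. 3 prisoners → the right bank.  (the left bank: 6G 0P; the right bank: 0G 4P)
4. 1 prisoner ← the left bank.  (the left bank: 6G 1P; the right bank: 0G 3P)
5. 3 guards → the right bank.  (the left bank: 3G 1P; the right bank: 3G 3P)
6. 1 prisoner ← the left bank.  (the left bank: 3G 2P; the right bank: 3G 2P)
7. 1 guard and 2 prisoners → the right bank.  (the left bank: 2G 0P; the right bank: 4G 4P)
8. 1 prisoner ← the left bank.  (the left bank: 2G 1P; the right bank: 4G 3P)
9. 2 guards and 1 prisoner → the right bank.  (the left bank: 0G 0P; the right bank: 6G 4P)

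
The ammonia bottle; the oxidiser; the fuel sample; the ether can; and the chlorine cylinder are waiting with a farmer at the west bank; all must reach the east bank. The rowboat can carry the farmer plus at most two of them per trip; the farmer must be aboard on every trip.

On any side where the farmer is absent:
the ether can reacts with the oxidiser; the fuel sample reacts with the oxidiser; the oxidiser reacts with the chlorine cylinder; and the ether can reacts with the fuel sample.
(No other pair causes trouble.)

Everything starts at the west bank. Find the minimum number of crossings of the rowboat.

Counting alone: the farmer can take at most 2 across per trip to the east bank, so moving all 5 needs at least 3 loaded trips out, with a return between consecutive ones — at least 5 crossings.
The safety rule pushes this higher. Following every safe sequence of crossings, the most of the 5 that can be at the east bank as the rowboat arrives there on crossing 5 is 4 — never all 5.
So no plan with fewer than 7 crossings exists, and this one achieves 7:
1. Farmer goes to the east bank with the fuel sample and the oxidiser.  [the west bank: the ammonia bottle, the chlorine cylinder, the ether can | the east bank: the fuel sample, the oxidiser]
2. Farmer goes back to the west bank with the oxidiser.  [the west bank: the ammonia bottle, the chlorine cylinder, the ether can, the oxidiser | the east bank: the fuel sample]
3. Farmer goes to the east bank with the ammonia bottle and the oxidiser.  [the west bank: the chlorine cylinder, the ether can | the east bank: the ammonia bottle, the fuel sample, the oxidiser]
4. Farmer goes back to the west bank with the oxidiser.  [the west bank: the chlorine cylinder, the ether can, the oxidiser | the east bank: the ammonia bottle, the fuel sample]
5. Farmer goes to the east bank with the chlorine cylinder and the oxidiser.  [the west bank: the ether can | the east bank: the ammonia bottle, the chlorine cylinder, the fuel sample, the oxidiser]
6. Farmer goes back to the west bank with the oxidiser.  [the west bank: the ether can, the oxidiser | the east bank: the ammonia bottle, the chlorine cylinder, the fuel sample]
7. Farmer goes to the east bank with the ether can and the oxidiser.  [the west bank: — | the east bank: the ammonia bottle, the chlorine cylinder, the ether can, the fuel sample, the oxidiser]

7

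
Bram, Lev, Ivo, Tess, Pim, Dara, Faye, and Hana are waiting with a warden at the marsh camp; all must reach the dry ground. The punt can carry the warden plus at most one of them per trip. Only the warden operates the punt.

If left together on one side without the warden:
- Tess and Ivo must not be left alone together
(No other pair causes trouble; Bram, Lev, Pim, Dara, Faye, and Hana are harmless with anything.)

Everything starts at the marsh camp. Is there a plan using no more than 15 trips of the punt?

Yes — this plan uses 15 crossings (≤ 15):
1. Warden goes to the dry ground with Ivo.  [the marsh camp: Bram, Dara, Faye, Hana, Lev, Pim, Tess | the dry ground: Ivo]
2. Warden goes back to the marsh camp alone.  [the marsh camp: Bram, Dara, Faye, Hana, Lev, Pim, Tess | the dry ground: Ivo]
3. Warden goes to the dry ground with Bram.  [the marsh camp: Dara, Faye, Hana, Lev, Pim, Tess | the dry ground: Bram, Ivo]
4. Warden goes back to the marsh camp alone.  [the marsh camp: Dara, Faye, Hana, Lev, Pim, Tess | the dry ground: Bram, Ivo]
5. Warden goes to the dry ground with Lev.  [the marsh camp: Dara, Faye, Hana, Pim, Tess | the dry ground: Bram, Ivo, Lev]
6. Warden goes back to the marsh camp alone.  [the marsh camp: Dara, Faye, Hana, Pim, Tess | the dry ground: Bram, Ivo, Lev]
7. Warden goes to the dry ground with Pim.  [the marsh camp: Dara, Faye, Hana, Tess | the dry ground: Bram, Ivo, Lev, Pim]
8. Warden goes back to the marsh camp alone.  [the marsh camp: Dara, Faye, Hana, Tess | the dry ground: Bram, Ivo, Lev, Pim]
9. Warden goes to the dry ground with Dara.  [the marsh camp: Faye, Hana, Tess | the dry ground: Bram, Dara, Ivo, Lev, Pim]
10. Warden goes back to the marsh camp alone.  [the marsh camp: Faye, Hana, Tess | the dry ground: Bram, Dara, Ivo, Lev, Pim]
11. Warden goes to the dry ground with Faye.  [the marsh camp: Hana, Tess | the dry ground: Bram, Dara, Faye, Ivo, Lev, Pim]
12. Warden goes back to the marsh camp alone.  [the marsh camp: Hana, Tess | the dry ground: Bram, Dara, Faye, Ivo, Lev, Pim]
13. Warden goes to the dry ground with Hana.  [the marsh camp: Tess | the dry ground: Bram, Dara, Faye, Hana, Ivo, Lev, Pim]
14. Warden goes back to the marsh camp alone.  [the marsh camp: Tess | the dry ground: Bram, Dara, Faye, Hana, Ivo, Lev, Pim]
15. Warden goes to the dry ground with Tess.  [the marsh camp: — | the dry ground: Bram, Dara, Faye, Hana, Ivo, Lev, Pim, Tess]

Yes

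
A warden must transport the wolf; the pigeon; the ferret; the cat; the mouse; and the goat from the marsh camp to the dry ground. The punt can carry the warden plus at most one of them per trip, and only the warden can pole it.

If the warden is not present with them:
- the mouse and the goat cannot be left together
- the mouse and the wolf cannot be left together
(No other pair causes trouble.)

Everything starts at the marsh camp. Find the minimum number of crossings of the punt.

13

Counting alone: the warden can take at most 1 across per trip to the dry ground, so moving all 6 needs at least 6 loaded trips out, with a return between consecutive ones — at least 11 crossings.
The safety rule pushes this higher. Following every safe sequence of crossings, the most of the 6 that can be at the dry ground as the punt arrives there on crossing 11 is 5 — never all 6.
So no plan with fewer than 13 crossings exists, and this one achieves 13:
1. Warden goes to the dry ground with the mouse.  [the marsh camp: the cat, the ferret, the goat, the pigeon, the wolf | the dry ground: the mouse]
2. Warden goes back to the marsh camp alone.  [the marsh camp: the cat, the ferret, the goat, the pigeon, the wolf | the dry ground: the mouse]
3. Warden goes to the dry ground with the wolf.  [the marsh camp: the cat, the ferret, the goat, the pigeon | the dry ground: the mouse, the wolf]
4. Warden goes back to the marsh camp with the mouse.  [the marsh camp: the cat, the ferret, the goat, the mouse, the pigeon | the dry ground: the wolf]
5. Warden goes to the dry ground with the goat.  [the marsh camp: the cat, the ferret, the mouse, the pigeon | the dry ground: the goat, the wolf]
6. Warden goes back to the marsh camp alone.  [the marsh camp: the cat, the ferret, the mouse, the pigeon | the dry ground: the goat, the wolf]
7. Warden goes to the dry ground with the pigeon.  [the marsh camp: the cat, the ferret, the mouse | the dry ground: the goat, the pigeon, the wolf]
8. Warden goes back to the marsh camp alone.  [the marsh camp: the cat, the ferret, the mouse | the dry ground: the goat, the pigeon, the wolf]
9. Warden goes to the dry ground with the ferret.  [the marsh camp: the cat, the mouse | the dry ground: the ferret, the goat, the pigeon, the wolf]
10. Warden goes back to the marsh camp alone.  [the marsh camp: the cat, the mouse | the dry ground: the ferret, the goat, the pigeon, the wolf]
11. Warden goes to the dry ground with the cat.  [the marsh camp: the mouse | the dry ground: the cat, the ferret, the goat, the pigeon, the wolf]
12. Warden goes back to the marsh camp alone.  [the marsh camp: the mouse | the dry ground: the cat, the ferret, the goat, the pigeon, the wolf]
13. Warden goes to the dry ground with the mouse.  [the marsh camp: — | the dry ground: the cat, the ferret, the goat, the mouse, the pigeon, the wolf]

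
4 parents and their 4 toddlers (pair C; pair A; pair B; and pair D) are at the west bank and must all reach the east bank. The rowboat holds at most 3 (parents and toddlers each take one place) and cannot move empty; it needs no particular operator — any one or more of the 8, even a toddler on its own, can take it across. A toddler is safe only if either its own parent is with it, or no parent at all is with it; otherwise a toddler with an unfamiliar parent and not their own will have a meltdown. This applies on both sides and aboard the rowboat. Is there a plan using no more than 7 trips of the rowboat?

No

Counting alone: each trip to the east bank takes at most 3 across and each return brings at least 1 back, so after t trips out (and t−1 returns) at most 3t − (t−1) of the 8 are across; that first reaches 8 at t = 4, so at least 7 crossings are needed.
The safety rule pushes this higher. Following every safe sequence of crossings, the most of the 8 that can be at the east bank as the rowboat arrives there on crossing 7 is 7 — never all 8.
So the move cannot be finished within 7 crossings. (The shortest complete plan takes 9:)
1. parent C and toddler C cross → the east bank.
2. parent C crosses ← the west bank.
3. parent A, parent C, and toddler A cross → the east bank.
4. parent C and toddler C cross ← the west bank.
5. parent B, parent C, and parent D cross → the east bank.
6. toddler A crosses ← the west bank.
7. toddler A and toddler C cross → the east bank.
8. toddler C crosses ← the west bank.
9. toddler B, toddler C, and toddler D cross → the east bank.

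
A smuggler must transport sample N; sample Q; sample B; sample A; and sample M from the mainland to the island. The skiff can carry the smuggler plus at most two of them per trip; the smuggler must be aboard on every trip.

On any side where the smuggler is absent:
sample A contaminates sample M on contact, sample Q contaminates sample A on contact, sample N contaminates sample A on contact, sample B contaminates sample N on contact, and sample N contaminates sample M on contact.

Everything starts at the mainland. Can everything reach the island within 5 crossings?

No

Counting alone: the smuggler can take at most 2 across per trip to the island, so moving all 5 needs at least 3 loaded trips out, with a return between consecutive ones — at least 5 crossings.
The safety rule pushes this higher. Following every safe sequence of crossings, the most of the 5 that can be at the island as the skiff arrives there on crossing 5 is 4 — never all 5.
So the move cannot be finished within 5 crossings. (The shortest complete plan takes 7:)
1. Smuggler goes to the island with sample A and sample N.  [the mainland: sample B, sample M, sample Q | the island: sample A, sample N]
2. Smuggler goes back to the mainland with sample N.  [the mainland: sample B, sample M, sample N, sample Q | the island: sample A]
3. Smuggler goes to the island with sample N and sample Q.  [the mainland: sample B, sample M | the island: sample A, sample N, sample Q]
4. Smuggler goes back to the mainland with sample A.  [the mainland: sample A, sample B, sample M | the island: sample N, sample Q]
5. Smuggler goes to the island with sample B and sample M.  [the mainland: sample A | the island: sample B, sample M, sample N, sample Q]
6. Smuggler goes back to the mainland with sample N.  [the mainland: sample A, sample N | the island: sample B, sample M, sample Q]
7. Smuggler goes to the island with sample A and sample N.  [the mainland: — | the island: sample A, sample B, sample M, sample N, sample Q]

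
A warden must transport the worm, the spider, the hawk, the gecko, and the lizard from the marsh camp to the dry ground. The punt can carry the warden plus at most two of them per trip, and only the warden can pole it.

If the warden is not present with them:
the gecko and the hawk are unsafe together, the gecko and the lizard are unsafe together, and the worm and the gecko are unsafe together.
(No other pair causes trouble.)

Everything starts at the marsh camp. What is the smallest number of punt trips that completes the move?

5

Counting alone: the warden can take at most 2 across per trip to the dry ground, so moving all 5 needs at least 3 loaded trips out, with a return between consecutive ones — at least 5 crossings.
The plan below uses exactly 5 crossings, so it is optimal:
1. Warden goes to the dry ground with the gecko and the worm.
2. Warden goes back to the marsh camp with the gecko.
3. Warden goes to the dry ground with the hawk and the lizard.
4. Warden goes back to the marsh camp alone.
5. Warden goes to the dry ground with the gecko and the spider.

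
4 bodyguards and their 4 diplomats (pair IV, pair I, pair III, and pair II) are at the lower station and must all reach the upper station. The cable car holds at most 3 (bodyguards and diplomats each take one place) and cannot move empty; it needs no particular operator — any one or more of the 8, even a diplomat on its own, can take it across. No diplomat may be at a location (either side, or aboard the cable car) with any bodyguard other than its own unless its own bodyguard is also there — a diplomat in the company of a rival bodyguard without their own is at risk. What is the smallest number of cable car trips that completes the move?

Counting alone: each trip to the upper station takes at most 3 across and each return brings at least 1 back, so after t trips out (and t−1 returns) at most 3t − (t−1) of the 8 are across; that first reaches 8 at t = 4, so at least 7 crossings are needed.
The safety rule pushes this higher. Following every safe sequence of crossings, the most of the 8 that can be at the upper station as the cable car arrives there on crossing 7 is 7 — never all 8.
So no plan with fewer than 9 crossings exists, and this one achieves 9:
1. bodyguard IV and diplomat IV cross → the upper station.
2. bodyguard IV crosses ← the lower station.
3. bodyguard I, bodyguard IV, and diplomat I cross → the upper station.
4. bodyguard IV and diplomat IV cross ← the lower station.
5. bodyguard II, bodyguard III, and bodyguard IV cross → the upper station.
6. diplomat I crosses ← the lower station.
7. diplomat I and diplomat IV cross → the upper station.
8. diplomat IV crosses ← the lower station.
9. diplomat II, diplomat III, and diplomat IV cross → the upper station.

9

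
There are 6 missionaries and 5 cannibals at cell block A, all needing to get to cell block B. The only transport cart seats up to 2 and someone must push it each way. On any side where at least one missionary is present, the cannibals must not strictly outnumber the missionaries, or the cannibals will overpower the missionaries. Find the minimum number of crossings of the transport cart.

19

Counting alone: each trip to cell block B takes at most 2 across and each return brings at least 1 back, so after t trips out (and t−1 returns) at most 2t − (t−1) of the 11 are across; that first reaches 11 at t = 10, so at least 19 crossings are needed.
The plan below uses exactly 19 crossings, so it is optimal:
1. 2 cannibals → cell block B.  (cell block A: 6M 3C; cell block B: 0M 2C)
2. 1 cannibal ← cell block A.  (cell block A: 6M 4C; cell block B: 0M 1C)
3. 2 cannibals → cell block B.  (cell block A: 6M 2C; cell block B: 0M 3C)
4. 1 cannibal ← cell block A.  (cell block A: 6M 3C; cell block B: 0M 2C)
5. 2 missionaries → cell block B.  (cell block A: 4M 3C; cell block B: 2M 2C)
6. 1 cannibal ← cell block A.  (cell block A: 4M 4C; cell block B: 2M 1C)
7. 1 missionary and 1 cannibal → cell block B.  (cell block A: 3M 3C; cell block B: 3M 2C)
8. 1 missionary ← cell block A.  (cell block A: 4M 3C; cell block B: 2M 2C)
9. 1 missionary and 1 cannibal → cell block B.  (cell block A: 3M 2C; cell block B: 3M 3C)
10. 1 cannibal ← cell block A.  (cell block A: 3M 3C; cell block B: 3M 2C)
11. 1 missionary and 1 cannibal → cell block B.  (cell block A: 2M 2C; cell block B: 4M 3C)
12. 1 missionary ← cell block A.  (cell block A: 3M 2C; cell block B: 3M 3C)
13. 1 missionary and 1 cannibal → cell block B.  (cell block A: 2M 1C; cell block B: 4M 4C)
14. 1 cannibal ← cell block A.  (cell block A: 2M 2C; cell block B: 4M 3C)
15. 1 missionary and 1 cannibal → cell block B.  (cell block A: 1M 1C; cell block B: 5M 4C)
16. 1 missionary ← cell block A.  (cell block A: 2M 1C; cell block B: 4M 4C)
17. 1 missionary and 1 cannibal → cell block B.  (cell block A: 1M 0C; cell block B: 5M 5C)
18. 1 cannibal ← cell block A.  (cell block A: 1M 1C; cell block B: 5M 4C)
19. 1 missionary and 1 cannibal → cell block B.  (cell block A: 0M 0C; cell block B: 6M 5C)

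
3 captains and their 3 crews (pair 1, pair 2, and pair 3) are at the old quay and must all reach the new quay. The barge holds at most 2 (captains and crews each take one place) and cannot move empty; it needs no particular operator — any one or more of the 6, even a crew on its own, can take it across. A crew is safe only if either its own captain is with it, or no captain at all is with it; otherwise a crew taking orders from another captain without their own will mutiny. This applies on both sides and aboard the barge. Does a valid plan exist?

Yes

1. captain 1 and crew 1 cross → the new quay.
2. captain 1 crosses ← the old quay.
3. crew 2 and crew 3 cross → the new quay.
4. crew 1 crosses ← the old quay.
5. captain 2 and captain 3 cross → the new quay.
6. captain 2 and crew 2 cross ← the old quay.
7. captain 1 and captain 2 cross → the new quay.
8. crew 3 crosses ← the old quay.
9. crew 1 and crew 2 cross → the new quay.
10. captain 3 crosses ← the old quay.
11. captain 3 and crew 3 cross → the new quay.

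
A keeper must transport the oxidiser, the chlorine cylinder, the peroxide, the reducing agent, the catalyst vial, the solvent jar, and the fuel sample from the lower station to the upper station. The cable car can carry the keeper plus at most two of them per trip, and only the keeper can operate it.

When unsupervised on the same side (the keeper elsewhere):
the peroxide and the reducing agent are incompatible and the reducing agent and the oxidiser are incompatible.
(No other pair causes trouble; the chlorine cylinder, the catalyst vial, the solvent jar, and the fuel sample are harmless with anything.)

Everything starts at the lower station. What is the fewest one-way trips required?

7

Counting alone: the keeper can take at most 2 across per trip to the upper station, so moving all 7 needs at least 4 loaded trips out, with a return between consecutive ones — at least 7 crossings.
The plan below uses exactly 7 crossings, so it is optimal:
1. Keeper goes to the upper station with the reducing agent.
2. Keeper goes back to the lower station alone.
3. Keeper goes to the upper station with the catalyst vial and the chlorine cylinder.
4. Keeper goes back to the lower station alone.
5. Keeper goes to the upper station with the fuel sample and the solvent jar.
6. Keeper goes back to the lower station alone.
7. Keeper goes to the upper station with the oxidiser and the peroxide.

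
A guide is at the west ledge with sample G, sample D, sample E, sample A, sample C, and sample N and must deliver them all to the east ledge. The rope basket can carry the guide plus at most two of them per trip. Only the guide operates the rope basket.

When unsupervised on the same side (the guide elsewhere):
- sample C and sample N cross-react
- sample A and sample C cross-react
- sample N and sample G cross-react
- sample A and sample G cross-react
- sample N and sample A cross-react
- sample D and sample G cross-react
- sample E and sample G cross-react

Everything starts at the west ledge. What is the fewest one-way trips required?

impossible

Whatever the first load, the items left behind include a forbidden pair without the guide. No opening move is safe, so no plan exists.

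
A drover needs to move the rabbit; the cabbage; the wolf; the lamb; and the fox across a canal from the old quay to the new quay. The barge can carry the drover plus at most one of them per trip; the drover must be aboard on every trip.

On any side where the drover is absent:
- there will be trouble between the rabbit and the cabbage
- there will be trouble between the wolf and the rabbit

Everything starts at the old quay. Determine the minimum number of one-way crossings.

11

Counting alone: the drover can take at most 1 across per trip to the new quay, so moving all 5 needs at least 5 loaded trips out, with a return between consecutive ones — at least 9 crossings.
The safety rule pushes this higher. Following every safe sequence of crossings, the most of the 5 that can be at the new quay as the barge arrives there on crossing 9 is 4 — never all 5.
So no plan with fewer than 11 crossings exists, and this one achieves 11:
1. Drover goes to the new quay with the rabbit.  [the old quay: the cabbage, the fox, the lamb, the wolf | the new quay: the rabbit]
2. Drover goes back to the old quay alone.  [the old quay: the cabbage, the fox, the lamb, the wolf | the new quay: the rabbit]
3. Drover goes to the new quay with the cabbage.  [the old quay: the fox, the lamb, the wolf | the new quay: the cabbage, the rabbit]
4. Drover goes back to the old quay with the rabbit.  [the old quay: the fox, the lamb, the rabbit, the wolf | the new quay: the cabbage]
5. Drover goes to the new quay with the wolf.  [the old quay: the fox, the lamb, the rabbit | the new quay: the cabbage, the wolf]
6. Drover goes back to the old quay alone.  [the old quay: the fox, the lamb, the rabbit | the new quay: the cabbage, the wolf]
7. Drover goes to the new quay with the lamb.  [the old quay: the fox, the rabbit | the new quay: the cabbage, the lamb, the wolf]
8. Drover goes back to the old quay alone.  [the old quay: the fox, the rabbit | the new quay: the cabbage, the lamb, the wolf]
9. Drover goes to the new quay with the fox.  [the old quay: the rabbit | the new quay: the cabbage, the fox, the lamb, the wolf]
10. Drover goes back to the old quay alone.  [the old quay: the rabbit | the new quay: the cabbage, the fox, the lamb, the wolf]
11. Drover goes to the new quay with the rabbit.  [the old quay: — | the new quay: the cabbage, the fox, the lamb, the rabbit, the wolf]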